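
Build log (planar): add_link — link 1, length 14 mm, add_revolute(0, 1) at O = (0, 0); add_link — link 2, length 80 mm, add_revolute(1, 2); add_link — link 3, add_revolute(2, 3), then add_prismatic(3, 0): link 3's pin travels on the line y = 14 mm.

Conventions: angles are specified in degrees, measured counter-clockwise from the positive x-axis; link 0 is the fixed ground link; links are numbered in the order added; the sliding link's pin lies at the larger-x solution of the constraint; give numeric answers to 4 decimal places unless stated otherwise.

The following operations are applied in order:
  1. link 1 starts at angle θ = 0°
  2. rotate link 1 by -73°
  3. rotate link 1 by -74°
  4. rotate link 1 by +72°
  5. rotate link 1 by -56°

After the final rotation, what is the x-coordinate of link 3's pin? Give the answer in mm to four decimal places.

geometry: r = 14 mm, L = 80 mm, e = 14 mm; θ starts at 0°
rotate link 1 by -73°: θ ← 0° -73° = -73°
rotate link 1 by -74°: θ ← -73° -74° = -147°
rotate link 1 by +72°: θ ← -147° +72° = -75°
rotate link 1 by -56°: θ ← -75° -56° = -131°
crank pin P = (r cos θ, r sin θ) = (-9.184826, -10.565934)
h = r sin θ − e = -10.565934 − 14 = -24.565934
x = r cos θ + √(L² − h²) = -9.184826 + 76.134847 = 66.950020

66.9500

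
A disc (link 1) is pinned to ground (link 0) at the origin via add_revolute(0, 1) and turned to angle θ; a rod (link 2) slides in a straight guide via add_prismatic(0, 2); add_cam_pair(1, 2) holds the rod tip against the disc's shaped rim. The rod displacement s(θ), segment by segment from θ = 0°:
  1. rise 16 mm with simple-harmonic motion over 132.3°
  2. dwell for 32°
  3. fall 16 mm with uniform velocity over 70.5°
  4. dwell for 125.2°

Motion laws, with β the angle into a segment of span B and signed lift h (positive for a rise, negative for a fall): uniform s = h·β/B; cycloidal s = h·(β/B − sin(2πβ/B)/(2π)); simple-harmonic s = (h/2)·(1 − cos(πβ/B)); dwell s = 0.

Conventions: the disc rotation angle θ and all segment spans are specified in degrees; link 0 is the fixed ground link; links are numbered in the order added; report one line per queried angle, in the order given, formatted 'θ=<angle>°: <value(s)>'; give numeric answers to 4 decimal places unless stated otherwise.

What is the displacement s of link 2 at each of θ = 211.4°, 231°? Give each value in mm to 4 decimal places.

segment 1 (0° to 132.3°, simple-harmonic, h = 16) is passed completely: s = 0.0000 + (16) = 16.0000
segment 2 (132.3° to 164.3°, dwell): s unchanged at 16.0000
θ = 211.4° falls in segment 3 (164.3° to 234.8°, uniform, h = -16): β = 211.4 − 164.3 = 47.1°, B = 70.5°; Δs = -16·47.1/70.5 = -10.6894; s = 16.0000 − 10.6894 = 5.3106
θ = 231° falls in segment 3 (164.3° to 234.8°, uniform, h = -16): β = 231 − 164.3 = 66.7°, B = 70.5°; Δs = -16·66.7/70.5 = -15.1376; s = 16.0000 − 15.1376 = 0.8624

θ=211.4°: 5.3106
θ=231°: 0.8624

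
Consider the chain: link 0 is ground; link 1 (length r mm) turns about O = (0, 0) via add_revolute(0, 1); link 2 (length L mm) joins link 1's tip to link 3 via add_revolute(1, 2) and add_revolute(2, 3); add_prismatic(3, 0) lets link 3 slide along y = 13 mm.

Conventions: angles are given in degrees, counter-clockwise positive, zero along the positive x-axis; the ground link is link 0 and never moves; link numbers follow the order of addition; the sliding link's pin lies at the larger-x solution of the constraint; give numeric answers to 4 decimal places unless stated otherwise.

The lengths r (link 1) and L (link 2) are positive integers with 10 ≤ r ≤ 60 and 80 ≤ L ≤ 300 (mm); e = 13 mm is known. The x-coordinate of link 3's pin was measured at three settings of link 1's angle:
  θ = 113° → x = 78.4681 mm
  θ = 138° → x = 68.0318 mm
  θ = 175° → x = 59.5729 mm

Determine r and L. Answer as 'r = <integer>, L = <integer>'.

constraint per measurement: (x − r cos θ)² + (r sin θ − e)² = L²
subtracting the θ₁ and θ₂ equations cancels the r² and L² terms:
r = (x₁² − x₂²) / (2[(x₁cos θ₁ + e sin θ₁) − (x₂cos θ₂ + e sin θ₂)]) = 33.0000 → r = 33
L² = (x₁ − r cos θ₁)² + (r sin θ₁ − e)² = 8649.0049 → L = 93.0000 → L = 93
check at θ₃=175°: x = 59.5729 (printed 59.5729) ✓

r = 33, L = 93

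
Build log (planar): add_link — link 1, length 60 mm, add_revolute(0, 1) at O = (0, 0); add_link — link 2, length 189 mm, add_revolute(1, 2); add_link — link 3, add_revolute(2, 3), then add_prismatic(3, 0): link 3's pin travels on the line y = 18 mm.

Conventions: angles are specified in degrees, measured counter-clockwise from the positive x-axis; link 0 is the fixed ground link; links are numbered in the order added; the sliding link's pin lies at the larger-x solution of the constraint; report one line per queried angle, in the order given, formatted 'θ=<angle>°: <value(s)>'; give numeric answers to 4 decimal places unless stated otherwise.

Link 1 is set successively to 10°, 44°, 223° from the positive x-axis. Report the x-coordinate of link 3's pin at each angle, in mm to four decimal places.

geometry: r = 60 mm, L = 189 mm, e = 18 mm
θ=10°: crank pin P = (r cos θ, r sin θ) = (59.088465, 10.418891)
θ=10°: h = r sin θ − e = 10.418891 − 18 = -7.581109
θ=10°: x = r cos θ + √(L² − h²) = 59.088465 + 188.847893 = 247.936358
θ=44°: crank pin P = (r cos θ, r sin θ) = (43.160388, 41.679502)
θ=44°: h = r sin θ − e = 41.679502 − 18 = 23.679502
θ=44°: x = r cos θ + √(L² − h²) = 43.160388 + 187.510749 = 230.671138
θ=223°: crank pin P = (r cos θ, r sin θ) = (-43.881222, -40.919902)
θ=223°: h = r sin θ − e = -40.919902 − 18 = -58.919902
θ=223°: x = r cos θ + √(L² − h²) = -43.881222 + 179.581305 = 135.700083

θ=10°: 247.9364
θ=44°: 230.6711
θ=223°: 135.7001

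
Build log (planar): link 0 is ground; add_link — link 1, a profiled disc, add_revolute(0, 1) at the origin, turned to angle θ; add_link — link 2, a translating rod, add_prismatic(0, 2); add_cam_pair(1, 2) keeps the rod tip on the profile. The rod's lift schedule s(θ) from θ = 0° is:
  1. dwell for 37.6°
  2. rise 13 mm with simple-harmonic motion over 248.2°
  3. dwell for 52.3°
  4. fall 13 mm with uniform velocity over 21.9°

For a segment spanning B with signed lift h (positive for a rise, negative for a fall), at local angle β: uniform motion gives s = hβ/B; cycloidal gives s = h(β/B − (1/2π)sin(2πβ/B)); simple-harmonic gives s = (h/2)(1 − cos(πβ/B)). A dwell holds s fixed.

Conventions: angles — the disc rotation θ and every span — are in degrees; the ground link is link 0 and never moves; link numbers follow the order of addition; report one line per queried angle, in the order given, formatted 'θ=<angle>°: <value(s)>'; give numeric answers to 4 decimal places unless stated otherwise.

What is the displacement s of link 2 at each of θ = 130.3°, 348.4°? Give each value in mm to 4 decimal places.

seg 1 [0°–37.6°] dwell: s stays 0.0000
seg 2 [37.6°–285.8°] simple-harmonic, h=13: θ=130.3° here. β=92.7, B=248.2. 13/2·(1 − cos(π·0.3735)) = 3.9841 → s = 3.9841
seg 2 [37.6°–285.8°] simple-harmonic, h=13: full span → s += 13 → s = 13.0000
seg 3 [285.8°–338.1°] dwell: s stays 13.0000
seg 4 [338.1°–360°] uniform, h=-13: θ=348.4° here. β=10.3, B=21.9. -13·10.3/21.9 = -6.1142 → s = 6.8858

θ=130.3°: 3.9841
θ=348.4°: 6.8858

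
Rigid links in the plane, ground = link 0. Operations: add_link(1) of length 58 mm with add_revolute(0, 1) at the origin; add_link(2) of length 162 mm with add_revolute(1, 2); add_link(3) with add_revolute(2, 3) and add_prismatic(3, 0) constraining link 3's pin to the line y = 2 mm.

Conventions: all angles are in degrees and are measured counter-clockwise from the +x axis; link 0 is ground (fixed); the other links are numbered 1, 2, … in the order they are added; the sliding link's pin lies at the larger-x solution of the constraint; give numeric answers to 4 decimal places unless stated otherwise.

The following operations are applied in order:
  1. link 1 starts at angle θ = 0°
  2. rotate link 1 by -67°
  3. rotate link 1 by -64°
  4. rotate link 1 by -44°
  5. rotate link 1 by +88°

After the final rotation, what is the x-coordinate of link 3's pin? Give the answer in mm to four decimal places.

geometry: r = 58 mm, L = 162 mm, e = 2 mm; θ starts at 0°
rotate link 1 by -67°: θ ← 0° -67° = -67°
rotate link 1 by -64°: θ ← -67° -64° = -131°
rotate link 1 by -44°: θ ← -131° -44° = -175°
rotate link 1 by +88°: θ ← -175° +88° = -87°
crank pin P = (r cos θ, r sin θ) = (3.035485, -57.920513)
h = r sin θ − e = -57.920513 − 2 = -59.920513
x = r cos θ + √(L² − h²) = 3.035485 + 150.510904 = 153.546389

153.5464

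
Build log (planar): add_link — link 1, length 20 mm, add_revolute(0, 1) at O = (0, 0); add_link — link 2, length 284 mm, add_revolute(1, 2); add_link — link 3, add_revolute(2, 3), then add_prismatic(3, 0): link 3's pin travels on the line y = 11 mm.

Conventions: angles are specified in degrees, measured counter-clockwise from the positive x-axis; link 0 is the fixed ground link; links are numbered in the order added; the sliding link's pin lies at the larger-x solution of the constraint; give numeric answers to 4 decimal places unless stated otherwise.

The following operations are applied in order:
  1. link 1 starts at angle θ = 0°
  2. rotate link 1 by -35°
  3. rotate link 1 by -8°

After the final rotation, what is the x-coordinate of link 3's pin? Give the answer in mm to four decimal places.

geometry: r = 20 mm, L = 284 mm, e = 11 mm; θ starts at 0°
rotate link 1 by -35°: θ ← 0° -35° = -35°
rotate link 1 by -8°: θ ← -35° -8° = -43°
crank pin P = (r cos θ, r sin θ) = (14.627074, -13.639967)
h = r sin θ − e = -13.639967 − 11 = -24.639967
x = r cos θ + √(L² − h²) = 14.627074 + 282.929094 = 297.556168

297.5562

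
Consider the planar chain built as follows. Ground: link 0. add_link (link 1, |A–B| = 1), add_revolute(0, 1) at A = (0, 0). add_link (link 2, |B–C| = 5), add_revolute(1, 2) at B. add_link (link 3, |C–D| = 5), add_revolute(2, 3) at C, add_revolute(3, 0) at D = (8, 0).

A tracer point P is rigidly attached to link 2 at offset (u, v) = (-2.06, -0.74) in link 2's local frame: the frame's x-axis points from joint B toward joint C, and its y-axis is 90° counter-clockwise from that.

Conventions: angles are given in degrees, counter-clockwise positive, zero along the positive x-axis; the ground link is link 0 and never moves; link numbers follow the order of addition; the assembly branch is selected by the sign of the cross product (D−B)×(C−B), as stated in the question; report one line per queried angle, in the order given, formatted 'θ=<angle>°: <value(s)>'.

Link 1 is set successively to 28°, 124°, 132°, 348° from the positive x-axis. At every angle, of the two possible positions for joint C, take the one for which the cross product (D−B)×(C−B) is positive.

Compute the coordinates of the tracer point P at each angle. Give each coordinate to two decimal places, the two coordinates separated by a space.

A=(0,0), D=(8.00,0)
θ=28°: B = A + 1.00·(cos28°, sin28°) = (0.8829, 0.4695)
θ=28°: |BD| = 7.1325
θ=28°: circle(B,5.00) ∩ circle(D,5.00): a=3.5663, h=3.5045
θ=28°:   candidates: C₊=(4.6721,3.7317) cross=24.996; C₋=(4.2108,-3.2622) cross=-24.996
θ=28°:   branch + wants cross > 0 → take C=(4.6721,3.7317) (cross=24.996)
θ=28°: ex = (C−B)/|BC| = (0.7578,0.6524); ey = (-0.6524,0.7578)
θ=28°: P = B + -2.06·ex + -0.74·ey = (-0.1954,-1.4354)
θ=124°: B = A + 1.00·(cos124°, sin124°) = (-0.5592, 0.8290)
θ=124°: |BD| = 8.5992
θ=124°: circle(B,5.00) ∩ circle(D,5.00): a=4.2996, h=2.5521
θ=124°:   candidates: C₊=(3.9664,2.9547) cross=21.946; C₋=(3.4744,-2.1257) cross=-21.946
θ=124°:   branch + wants cross > 0 → take C=(3.9664,2.9547) (cross=21.946)
θ=124°: ex = (C−B)/|BC| = (0.9051,0.4251); ey = (-0.4251,0.9051)
θ=124°: P = B + -2.06·ex + -0.74·ey = (-2.1092,-0.7165)
θ=132°: B = A + 1.00·(cos132°, sin132°) = (-0.6691, 0.7431)
θ=132°: |BD| = 8.7009
θ=132°: circle(B,5.00) ∩ circle(D,5.00): a=4.3505, h=2.4644
θ=132°:   candidates: C₊=(3.8759,2.8270) cross=21.443; C₋=(3.4549,-2.0839) cross=-21.443
θ=132°:   branch + wants cross > 0 → take C=(3.8759,2.8270) (cross=21.443)
θ=132°: ex = (C−B)/|BC| = (0.9090,0.4168); ey = (-0.4168,0.9090)
θ=132°: P = B + -2.06·ex + -0.74·ey = (-2.2333,-0.7881)
θ=348°: B = A + 1.00·(cos348°, sin348°) = (0.9781, -0.2079)
θ=348°: |BD| = 7.0249
θ=348°: circle(B,5.00) ∩ circle(D,5.00): a=3.5125, h=3.5585
θ=348°:   candidates: C₊=(4.3838,3.4529) cross=24.998; C₋=(4.5944,-3.6609) cross=-24.998
θ=348°:   branch + wants cross > 0 → take C=(4.3838,3.4529) (cross=24.998)
θ=348°: ex = (C−B)/|BC| = (0.6811,0.7322); ey = (-0.7322,0.6811)
θ=348°: P = B + -2.06·ex + -0.74·ey = (0.1168,-2.2202)

θ=28°: -0.20 -1.44
θ=124°: -2.11 -0.72
θ=132°: -2.23 -0.79
θ=348°: 0.12 -2.22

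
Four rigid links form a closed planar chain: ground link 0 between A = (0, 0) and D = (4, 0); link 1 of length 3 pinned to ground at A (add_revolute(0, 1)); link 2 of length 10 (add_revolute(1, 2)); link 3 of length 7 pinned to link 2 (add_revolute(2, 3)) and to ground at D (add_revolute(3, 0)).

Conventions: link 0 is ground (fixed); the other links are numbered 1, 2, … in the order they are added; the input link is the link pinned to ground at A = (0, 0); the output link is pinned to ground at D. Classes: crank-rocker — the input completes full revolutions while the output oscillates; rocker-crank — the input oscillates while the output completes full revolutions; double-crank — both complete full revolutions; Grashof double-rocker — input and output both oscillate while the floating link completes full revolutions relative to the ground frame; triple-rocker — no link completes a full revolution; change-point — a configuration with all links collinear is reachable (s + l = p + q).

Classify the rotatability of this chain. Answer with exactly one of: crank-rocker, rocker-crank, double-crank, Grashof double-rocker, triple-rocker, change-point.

lengths: ground=4, input=3, coupler=10, output=7
sorted: s=3 (shortest), l=10 (longest), p+q=11
s + l = 13 vs p + q = 11
s + l > p + q → non-Grashof → no link fully rotates → triple-rocker

triple-rocker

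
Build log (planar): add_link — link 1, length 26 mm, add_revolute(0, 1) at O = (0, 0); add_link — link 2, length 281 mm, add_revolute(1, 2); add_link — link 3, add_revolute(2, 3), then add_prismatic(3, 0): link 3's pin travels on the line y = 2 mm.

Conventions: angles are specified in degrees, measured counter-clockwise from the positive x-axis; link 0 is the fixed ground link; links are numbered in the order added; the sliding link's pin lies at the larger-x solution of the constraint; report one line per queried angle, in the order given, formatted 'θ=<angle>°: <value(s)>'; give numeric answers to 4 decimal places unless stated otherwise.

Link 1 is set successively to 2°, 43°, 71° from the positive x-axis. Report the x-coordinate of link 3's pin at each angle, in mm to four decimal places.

geometry: r = 26 mm, L = 281 mm, e = 2 mm
θ=2°: crank pin P = (r cos θ, r sin θ) = (25.984162, 0.907387)
θ=2°: h = r sin θ − e = 0.907387 − 2 = -1.092613
θ=2°: x = r cos θ + √(L² − h²) = 25.984162 + 280.997876 = 306.982037
θ=43°: crank pin P = (r cos θ, r sin θ) = (19.015196, 17.731957)
θ=43°: h = r sin θ − e = 17.731957 − 2 = 15.731957
θ=43°: x = r cos θ + √(L² − h²) = 19.015196 + 280.559273 = 299.574469
θ=71°: crank pin P = (r cos θ, r sin θ) = (8.464772, 24.583483)
θ=71°: h = r sin θ − e = 24.583483 − 2 = 22.583483
θ=71°: x = r cos θ + √(L² − h²) = 8.464772 + 280.091032 = 288.555804

θ=2°: 306.9820
θ=43°: 299.5745
θ=71°: 288.5558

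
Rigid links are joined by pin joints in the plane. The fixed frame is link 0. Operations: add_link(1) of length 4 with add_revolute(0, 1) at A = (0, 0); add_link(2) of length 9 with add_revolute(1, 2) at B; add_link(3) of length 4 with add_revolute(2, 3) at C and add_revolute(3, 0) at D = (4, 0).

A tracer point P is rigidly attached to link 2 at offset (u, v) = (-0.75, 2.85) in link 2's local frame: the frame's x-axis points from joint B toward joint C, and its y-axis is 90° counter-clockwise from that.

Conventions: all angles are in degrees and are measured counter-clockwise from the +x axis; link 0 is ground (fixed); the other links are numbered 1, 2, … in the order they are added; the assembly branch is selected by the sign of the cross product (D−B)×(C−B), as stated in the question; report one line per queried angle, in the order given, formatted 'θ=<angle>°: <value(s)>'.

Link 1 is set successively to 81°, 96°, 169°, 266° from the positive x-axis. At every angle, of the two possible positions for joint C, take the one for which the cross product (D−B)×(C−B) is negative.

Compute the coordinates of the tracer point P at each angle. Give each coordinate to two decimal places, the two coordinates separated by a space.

A=(0,0), D=(4.00,0)
θ=81°: B = A + 4.00·(cos81°, sin81°) = (0.6257, 3.9508)
θ=81°: |BD| = 5.1956
θ=81°: circle(B,9.00) ∩ circle(D,4.00): a=8.8531, h=1.6194
θ=81°:   candidates: C₊=(7.6068,-1.7295) cross=8.414; C₋=(5.1439,-3.8329) cross=-8.414
θ=81°:   branch - wants cross < 0 → take C=(5.1439,-3.8329) (cross=-8.414)
θ=81°: ex = (C−B)/|BC| = (0.5020,-0.8649); ey = (0.8649,0.5020)
θ=81°: P = B + -0.75·ex + 2.85·ey = (2.7141,6.0302)
θ=96°: B = A + 4.00·(cos96°, sin96°) = (-0.4181, 3.9781)
θ=96°: |BD| = 5.9452
θ=96°: circle(B,9.00) ∩ circle(D,4.00): a=8.4392, h=3.1273
θ=96°:   candidates: C₊=(7.9460,0.6552) cross=18.592; C₋=(3.7609,-3.9928) cross=-18.592
θ=96°:   branch - wants cross < 0 → take C=(3.7609,-3.9928) (cross=-18.592)
θ=96°: ex = (C−B)/|BC| = (0.4643,-0.8857); ey = (0.8857,0.4643)
θ=96°: P = B + -0.75·ex + 2.85·ey = (1.7578,5.9657)
θ=169°: B = A + 4.00·(cos169°, sin169°) = (-3.9265, 0.7632)
θ=169°: |BD| = 7.9632
θ=169°: circle(B,9.00) ∩ circle(D,4.00): a=8.0629, h=3.9988
θ=169°:   candidates: C₊=(4.4825,3.9708) cross=31.843; C₋=(3.7160,-3.9899) cross=-31.843
θ=169°:   branch - wants cross < 0 → take C=(3.7160,-3.9899) (cross=-31.843)
θ=169°: ex = (C−B)/|BC| = (0.8492,-0.5281); ey = (0.5281,0.8492)
θ=169°: P = B + -0.75·ex + 2.85·ey = (-3.0582,3.5795)
θ=266°: B = A + 4.00·(cos266°, sin266°) = (-0.2790, -3.9903)
θ=266°: |BD| = 5.8508
θ=266°: circle(B,9.00) ∩ circle(D,4.00): a=8.4802, h=3.0144
θ=266°:   candidates: C₊=(3.8672,3.9978) cross=17.637; C₋=(7.9788,-0.4114) cross=-17.637
θ=266°:   branch - wants cross < 0 → take C=(7.9788,-0.4114) (cross=-17.637)
θ=266°: ex = (C−B)/|BC| = (0.9175,0.3977); ey = (-0.3977,0.9175)
θ=266°: P = B + -0.75·ex + 2.85·ey = (-2.1005,-1.6735)

θ=81°: 2.71 6.03
θ=96°: 1.76 5.97
θ=169°: -3.06 3.58
θ=266°: -2.10 -1.67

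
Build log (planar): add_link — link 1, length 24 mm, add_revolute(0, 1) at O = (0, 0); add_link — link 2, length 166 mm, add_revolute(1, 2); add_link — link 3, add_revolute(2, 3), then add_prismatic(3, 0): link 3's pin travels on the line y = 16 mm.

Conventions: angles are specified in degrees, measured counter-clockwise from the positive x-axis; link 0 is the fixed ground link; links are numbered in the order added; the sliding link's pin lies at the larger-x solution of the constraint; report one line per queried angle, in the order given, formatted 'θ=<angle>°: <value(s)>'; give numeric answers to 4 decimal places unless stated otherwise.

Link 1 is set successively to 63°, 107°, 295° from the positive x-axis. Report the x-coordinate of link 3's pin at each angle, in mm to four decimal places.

geometry: r = 24 mm, L = 166 mm, e = 16 mm
θ=63°: crank pin P = (r cos θ, r sin θ) = (10.895772, 21.384157)
θ=63°: h = r sin θ − e = 21.384157 − 16 = 5.384157
θ=63°: x = r cos θ + √(L² − h²) = 10.895772 + 165.912660 = 176.808432
θ=107°: crank pin P = (r cos θ, r sin θ) = (-7.016921, 22.951314)
θ=107°: h = r sin θ − e = 22.951314 − 16 = 6.951314
θ=107°: x = r cos θ + √(L² − h²) = -7.016921 + 165.854392 = 158.837471
θ=295°: crank pin P = (r cos θ, r sin θ) = (10.142838, -21.751387)
θ=295°: h = r sin θ − e = -21.751387 − 16 = -37.751387
θ=295°: x = r cos θ + √(L² − h²) = 10.142838 + 161.650341 = 171.793179

θ=63°: 176.8084
θ=107°: 158.8375
θ=295°: 171.7932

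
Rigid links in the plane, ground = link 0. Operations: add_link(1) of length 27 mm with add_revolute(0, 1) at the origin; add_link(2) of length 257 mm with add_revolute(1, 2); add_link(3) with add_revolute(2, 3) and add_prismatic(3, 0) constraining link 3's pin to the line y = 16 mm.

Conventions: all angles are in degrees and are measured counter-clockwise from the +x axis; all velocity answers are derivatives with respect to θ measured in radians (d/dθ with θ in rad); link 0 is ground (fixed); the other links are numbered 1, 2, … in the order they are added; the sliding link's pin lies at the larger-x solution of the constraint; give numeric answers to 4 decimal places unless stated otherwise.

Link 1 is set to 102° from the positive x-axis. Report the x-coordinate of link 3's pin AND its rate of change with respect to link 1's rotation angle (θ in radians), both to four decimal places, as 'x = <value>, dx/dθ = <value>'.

geometry: r = 27 mm, L = 257 mm, e = 16 mm
crank pin P = (r cos θ, r sin θ) = (-5.613616, 26.409985)
h = r sin θ − e = 26.409985 − 16 = 10.409985
x = r cos θ + √(L² − h²) = -5.613616 + 256.789081 = 251.175466
dx/dθ = −r sin θ − h·r cos θ/√(L² − h²) (θ in radians; h = 10.409985) = -26.182415

x = 251.1755, dx/dθ = -26.1824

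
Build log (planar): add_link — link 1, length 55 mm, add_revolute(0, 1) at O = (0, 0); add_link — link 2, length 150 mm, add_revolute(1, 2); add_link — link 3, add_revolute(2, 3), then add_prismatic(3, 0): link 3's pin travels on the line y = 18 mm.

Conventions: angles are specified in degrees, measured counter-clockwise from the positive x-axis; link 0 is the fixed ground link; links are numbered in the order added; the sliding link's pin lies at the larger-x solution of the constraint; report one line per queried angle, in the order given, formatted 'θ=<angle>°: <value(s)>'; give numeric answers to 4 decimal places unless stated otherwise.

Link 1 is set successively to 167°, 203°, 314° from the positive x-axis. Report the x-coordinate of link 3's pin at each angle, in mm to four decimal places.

geometry: r = 55 mm, L = 150 mm, e = 18 mm
θ=167°: crank pin P = (r cos θ, r sin θ) = (-53.590354, 12.372308)
θ=167°: h = r sin θ − e = 12.372308 − 18 = -5.627692
θ=167°: x = r cos θ + √(L² − h²) = -53.590354 + 149.894393 = 96.304040
θ=203°: crank pin P = (r cos θ, r sin θ) = (-50.627767, -21.490212)
θ=203°: h = r sin θ − e = -21.490212 − 18 = -39.490212
θ=203°: x = r cos θ + √(L² − h²) = -50.627767 + 144.708407 = 94.080640
θ=314°: crank pin P = (r cos θ, r sin θ) = (38.206210, -39.563689)
θ=314°: h = r sin θ − e = -39.563689 − 18 = -57.563689
θ=314°: x = r cos θ + √(L² − h²) = 38.206210 + 138.515059 = 176.721270

θ=167°: 96.3040
θ=203°: 94.0806
θ=314°: 176.7213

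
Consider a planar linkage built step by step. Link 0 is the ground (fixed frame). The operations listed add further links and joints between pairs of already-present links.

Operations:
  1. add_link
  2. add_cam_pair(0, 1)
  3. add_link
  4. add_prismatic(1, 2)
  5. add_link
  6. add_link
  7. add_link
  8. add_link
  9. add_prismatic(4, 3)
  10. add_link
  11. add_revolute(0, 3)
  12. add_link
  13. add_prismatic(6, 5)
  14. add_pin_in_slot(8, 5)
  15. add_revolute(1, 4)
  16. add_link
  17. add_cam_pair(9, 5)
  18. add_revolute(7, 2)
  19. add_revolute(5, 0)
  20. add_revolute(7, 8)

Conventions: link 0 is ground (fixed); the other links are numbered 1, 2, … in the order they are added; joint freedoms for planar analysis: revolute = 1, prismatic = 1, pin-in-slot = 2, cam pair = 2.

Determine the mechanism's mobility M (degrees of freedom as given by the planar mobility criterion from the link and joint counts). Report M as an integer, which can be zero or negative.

link 0 = ground. State L|J1|J2 = 1|0|0
+link1  2|0|0
C(0,1) f=2→J2  2|0|1
+link2  3|0|1
P(1,2) f=1→J1  3|1|1
+link3  4|1|1
+link4  5|1|1
+link5  6|1|1
+link6  7|1|1
P(4,3) f=1→J1  7|2|1
+link7  8|2|1
R(0,3) f=1→J1  8|3|1
+link8  9|3|1
P(6,5) f=1→J1  9|4|1
PS(8,5) f=2→J2  9|4|2
R(1,4) f=1→J1  9|5|2
+link9  10|5|2
C(9,5) f=2→J2  10|5|3
R(7,2) f=1→J1  10|6|3
R(5,0) f=1→J1  10|7|3
R(7,8) f=1→J1  10|8|3
M = 3(10−1)−2·8−3 = 27−16−3 = 8

M = 8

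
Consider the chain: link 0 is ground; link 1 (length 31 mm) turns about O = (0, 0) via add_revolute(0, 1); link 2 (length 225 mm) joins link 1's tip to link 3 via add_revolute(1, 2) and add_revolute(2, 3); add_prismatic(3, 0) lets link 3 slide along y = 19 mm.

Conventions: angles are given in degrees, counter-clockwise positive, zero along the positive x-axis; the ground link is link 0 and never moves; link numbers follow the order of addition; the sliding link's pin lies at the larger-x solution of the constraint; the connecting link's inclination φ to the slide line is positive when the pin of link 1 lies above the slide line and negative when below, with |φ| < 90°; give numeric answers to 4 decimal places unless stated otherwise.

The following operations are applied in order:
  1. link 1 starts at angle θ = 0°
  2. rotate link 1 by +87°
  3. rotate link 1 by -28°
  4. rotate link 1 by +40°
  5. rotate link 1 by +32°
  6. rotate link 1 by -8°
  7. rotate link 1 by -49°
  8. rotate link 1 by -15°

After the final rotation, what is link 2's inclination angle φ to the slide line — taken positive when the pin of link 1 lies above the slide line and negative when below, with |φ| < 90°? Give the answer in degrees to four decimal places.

geometry: r = 31 mm, L = 225 mm, e = 19 mm; θ starts at 0°
rotate link 1 by +87°: θ ← 0° +87° = 87°
rotate link 1 by -28°: θ ← 87° -28° = 59°
rotate link 1 by +40°: θ ← 59° +40° = 99°
rotate link 1 by +32°: θ ← 99° +32° = 131°
rotate link 1 by -8°: θ ← 131° -8° = 123°
rotate link 1 by -49°: θ ← 123° -49° = 74°
rotate link 1 by -15°: θ ← 74° -15° = 59°
h = r sin θ − e = 26.572186 − 19 = 7.572186
sin φ = h / L = 7.572186 / 225 = 0.03365416
φ = arcsin(0.03365416) = 1.928606°

1.9286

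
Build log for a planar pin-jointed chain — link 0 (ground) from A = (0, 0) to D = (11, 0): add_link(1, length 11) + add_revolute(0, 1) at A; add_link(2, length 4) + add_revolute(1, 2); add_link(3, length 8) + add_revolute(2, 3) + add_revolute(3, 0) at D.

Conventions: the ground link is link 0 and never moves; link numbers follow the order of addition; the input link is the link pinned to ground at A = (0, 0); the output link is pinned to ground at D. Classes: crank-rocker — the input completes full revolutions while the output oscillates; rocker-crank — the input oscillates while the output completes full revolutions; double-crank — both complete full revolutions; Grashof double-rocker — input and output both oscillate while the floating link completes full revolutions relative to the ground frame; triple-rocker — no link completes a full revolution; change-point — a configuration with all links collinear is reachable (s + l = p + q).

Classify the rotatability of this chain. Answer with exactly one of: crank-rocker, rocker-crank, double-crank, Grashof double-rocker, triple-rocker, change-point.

lengths: ground=11, input=11, coupler=4, output=8
sorted: s=4 (shortest), l=11 (longest), p+q=19
s + l = 15 vs p + q = 19
s + l < p + q (Grashof) with shortest = coupler link → Grashof double-rocker

Grashof double-rocker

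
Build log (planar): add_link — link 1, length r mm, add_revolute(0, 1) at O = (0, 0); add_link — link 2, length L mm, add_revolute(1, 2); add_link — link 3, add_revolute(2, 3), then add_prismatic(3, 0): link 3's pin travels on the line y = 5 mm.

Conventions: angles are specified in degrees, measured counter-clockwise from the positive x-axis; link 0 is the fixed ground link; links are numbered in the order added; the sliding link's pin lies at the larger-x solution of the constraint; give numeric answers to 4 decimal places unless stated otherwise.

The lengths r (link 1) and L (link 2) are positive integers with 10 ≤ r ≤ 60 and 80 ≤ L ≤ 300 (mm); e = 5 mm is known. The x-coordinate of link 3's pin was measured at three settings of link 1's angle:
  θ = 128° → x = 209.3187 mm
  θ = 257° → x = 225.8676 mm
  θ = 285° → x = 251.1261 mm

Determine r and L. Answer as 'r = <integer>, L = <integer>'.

constraint per measurement: (x − r cos θ)² + (r sin θ − e)² = L²
subtracting the θ₁ and θ₂ equations cancels the r² and L² terms:
r = (x₁² − x₂²) / (2[(x₁cos θ₁ + e sin θ₁) − (x₂cos θ₂ + e sin θ₂)]) = 52.0002 → r = 52
L² = (x₁ − r cos θ₁)² + (r sin θ₁ − e)² = 59535.9764 → L = 244.0000 → L = 244
check at θ₃=285°: x = 251.1261 (printed 251.1261) ✓

r = 52, L = 244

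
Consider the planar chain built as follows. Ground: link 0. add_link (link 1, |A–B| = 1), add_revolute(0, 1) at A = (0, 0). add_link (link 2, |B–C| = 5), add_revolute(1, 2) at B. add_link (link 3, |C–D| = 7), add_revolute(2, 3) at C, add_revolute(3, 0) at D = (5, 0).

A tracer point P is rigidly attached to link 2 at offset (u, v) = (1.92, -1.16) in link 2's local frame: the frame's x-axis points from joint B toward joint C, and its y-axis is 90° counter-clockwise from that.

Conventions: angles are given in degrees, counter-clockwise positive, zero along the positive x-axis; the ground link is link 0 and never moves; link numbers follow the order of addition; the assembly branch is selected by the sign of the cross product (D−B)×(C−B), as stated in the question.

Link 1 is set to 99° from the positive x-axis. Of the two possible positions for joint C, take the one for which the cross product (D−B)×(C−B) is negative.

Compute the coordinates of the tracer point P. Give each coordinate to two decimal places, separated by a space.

A=(0,0), D=(5.00,0)
B = A + 1.00·(cos99°, sin99°) = (-0.1564, 0.9877)
|BD| = 5.2502
circle(B,5.00) ∩ circle(D,7.00): a=0.3395, h=4.9885
  candidates: C₊=(1.1154,5.8232) cross=26.190; C₋=(-0.7615,-3.9756) cross=-26.190
  branch - wants cross < 0 → take C=(-0.7615,-3.9756) (cross=-26.190)
ex = (C−B)/|BC| = (-0.1210,-0.9927); ey = (0.9927,-0.1210)
P = B + 1.92·ex + -1.16·ey = (-1.5403,-0.7778)

-1.54 -0.78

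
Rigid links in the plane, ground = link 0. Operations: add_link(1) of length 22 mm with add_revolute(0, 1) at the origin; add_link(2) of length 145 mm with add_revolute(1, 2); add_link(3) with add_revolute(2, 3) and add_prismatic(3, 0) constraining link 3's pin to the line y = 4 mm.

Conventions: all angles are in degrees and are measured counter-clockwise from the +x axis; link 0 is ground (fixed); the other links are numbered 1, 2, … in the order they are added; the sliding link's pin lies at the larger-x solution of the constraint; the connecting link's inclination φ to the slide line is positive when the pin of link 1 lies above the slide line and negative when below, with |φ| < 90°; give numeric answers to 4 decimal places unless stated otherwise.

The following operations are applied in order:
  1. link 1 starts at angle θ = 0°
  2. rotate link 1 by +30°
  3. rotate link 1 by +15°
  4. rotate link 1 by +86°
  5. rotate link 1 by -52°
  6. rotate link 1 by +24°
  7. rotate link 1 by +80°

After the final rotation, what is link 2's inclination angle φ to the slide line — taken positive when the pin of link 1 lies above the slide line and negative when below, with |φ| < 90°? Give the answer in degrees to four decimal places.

geometry: r = 22 mm, L = 145 mm, e = 4 mm; θ starts at 0°
rotate link 1 by +30°: θ ← 0° +30° = 30°
rotate link 1 by +15°: θ ← 30° +15° = 45°
rotate link 1 by +86°: θ ← 45° +86° = 131°
rotate link 1 by -52°: θ ← 131° -52° = 79°
rotate link 1 by +24°: θ ← 79° +24° = 103°
rotate link 1 by +80°: θ ← 103° +80° = 183°
h = r sin θ − e = -1.151391 − 4 = -5.151391
sin φ = h / L = -5.151391 / 145 = -0.03552683
φ = arcsin(-0.03552683) = -2.035966°

-2.0360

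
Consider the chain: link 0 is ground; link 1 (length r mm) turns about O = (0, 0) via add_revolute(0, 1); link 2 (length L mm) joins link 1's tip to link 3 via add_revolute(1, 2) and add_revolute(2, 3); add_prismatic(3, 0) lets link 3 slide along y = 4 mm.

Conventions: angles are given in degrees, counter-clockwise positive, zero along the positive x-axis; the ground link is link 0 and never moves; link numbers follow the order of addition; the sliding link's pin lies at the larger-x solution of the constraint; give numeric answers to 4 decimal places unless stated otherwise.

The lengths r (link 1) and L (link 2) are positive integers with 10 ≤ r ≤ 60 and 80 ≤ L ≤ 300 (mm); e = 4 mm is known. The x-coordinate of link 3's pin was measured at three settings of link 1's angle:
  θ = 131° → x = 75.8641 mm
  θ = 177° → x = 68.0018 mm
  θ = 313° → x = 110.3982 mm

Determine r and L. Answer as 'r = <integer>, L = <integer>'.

constraint per measurement: (x − r cos θ)² + (r sin θ − e)² = L²
subtracting the θ₁ and θ₂ equations cancels the r² and L² terms:
r = (x₁² − x₂²) / (2[(x₁cos θ₁ + e sin θ₁) − (x₂cos θ₂ + e sin θ₂)]) = 26.9998 → r = 27
L² = (x₁ − r cos θ₁)² + (r sin θ₁ − e)² = 9024.9961 → L = 95.0000 → L = 95
check at θ₃=313°: x = 110.3982 (printed 110.3982) ✓

r = 27, L = 95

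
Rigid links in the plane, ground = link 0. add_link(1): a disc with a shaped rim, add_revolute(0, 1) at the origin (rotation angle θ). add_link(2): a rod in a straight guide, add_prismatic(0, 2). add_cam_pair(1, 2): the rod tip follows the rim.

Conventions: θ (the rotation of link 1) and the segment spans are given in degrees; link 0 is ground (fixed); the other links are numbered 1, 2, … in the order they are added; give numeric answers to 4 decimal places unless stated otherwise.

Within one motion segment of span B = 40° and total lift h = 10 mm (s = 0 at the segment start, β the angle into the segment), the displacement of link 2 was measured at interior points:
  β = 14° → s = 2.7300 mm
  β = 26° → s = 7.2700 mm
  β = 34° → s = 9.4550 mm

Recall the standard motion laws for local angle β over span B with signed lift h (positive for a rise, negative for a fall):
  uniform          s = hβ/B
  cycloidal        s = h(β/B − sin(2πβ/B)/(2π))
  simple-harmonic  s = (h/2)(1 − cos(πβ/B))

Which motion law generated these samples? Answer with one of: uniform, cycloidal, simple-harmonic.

candidates at β/B = r: uniform s = h·r (linear in β); cycloidal s = h·(r − sin(2πr)/(2π)); simple-harmonic s = (h/2)(1 − cos(πr))
β=14°: printed 2.7300 | uniform 3.5000, cycloidal 2.2124, simple-harmonic 2.7300
β=26°: printed 7.2700 | uniform 6.5000, cycloidal 7.7876, simple-harmonic 7.2700
β=34°: printed 9.4550 | uniform 8.5000, cycloidal 9.7876, simple-harmonic 9.4550
only one law matches every sample → simple-harmonic

simple-harmonic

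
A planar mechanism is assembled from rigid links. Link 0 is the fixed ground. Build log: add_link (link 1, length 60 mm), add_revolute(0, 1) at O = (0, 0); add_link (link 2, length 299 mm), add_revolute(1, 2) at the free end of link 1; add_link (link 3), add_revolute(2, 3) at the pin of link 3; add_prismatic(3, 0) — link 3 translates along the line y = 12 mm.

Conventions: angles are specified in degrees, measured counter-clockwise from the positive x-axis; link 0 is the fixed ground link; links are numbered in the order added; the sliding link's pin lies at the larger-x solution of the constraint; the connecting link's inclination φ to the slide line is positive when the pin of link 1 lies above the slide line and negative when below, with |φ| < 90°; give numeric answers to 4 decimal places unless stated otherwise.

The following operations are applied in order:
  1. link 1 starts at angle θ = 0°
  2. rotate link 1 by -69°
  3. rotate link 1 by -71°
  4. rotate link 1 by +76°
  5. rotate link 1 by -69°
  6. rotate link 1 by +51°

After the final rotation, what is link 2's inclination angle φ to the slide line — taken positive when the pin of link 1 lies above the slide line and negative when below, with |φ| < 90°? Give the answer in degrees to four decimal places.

geometry: r = 60 mm, L = 299 mm, e = 12 mm; θ starts at 0°
rotate link 1 by -69°: θ ← 0° -69° = -69°
rotate link 1 by -71°: θ ← -69° -71° = -140°
rotate link 1 by +76°: θ ← -140° +76° = -64°
rotate link 1 by -69°: θ ← -64° -69° = -133°
rotate link 1 by +51°: θ ← -133° +51° = -82°
h = r sin θ − e = -59.416084 − 12 = -71.416084
sin φ = h / L = -71.416084 / 299 = -0.23884978
φ = arcsin(-0.23884978) = -13.818663°

-13.8187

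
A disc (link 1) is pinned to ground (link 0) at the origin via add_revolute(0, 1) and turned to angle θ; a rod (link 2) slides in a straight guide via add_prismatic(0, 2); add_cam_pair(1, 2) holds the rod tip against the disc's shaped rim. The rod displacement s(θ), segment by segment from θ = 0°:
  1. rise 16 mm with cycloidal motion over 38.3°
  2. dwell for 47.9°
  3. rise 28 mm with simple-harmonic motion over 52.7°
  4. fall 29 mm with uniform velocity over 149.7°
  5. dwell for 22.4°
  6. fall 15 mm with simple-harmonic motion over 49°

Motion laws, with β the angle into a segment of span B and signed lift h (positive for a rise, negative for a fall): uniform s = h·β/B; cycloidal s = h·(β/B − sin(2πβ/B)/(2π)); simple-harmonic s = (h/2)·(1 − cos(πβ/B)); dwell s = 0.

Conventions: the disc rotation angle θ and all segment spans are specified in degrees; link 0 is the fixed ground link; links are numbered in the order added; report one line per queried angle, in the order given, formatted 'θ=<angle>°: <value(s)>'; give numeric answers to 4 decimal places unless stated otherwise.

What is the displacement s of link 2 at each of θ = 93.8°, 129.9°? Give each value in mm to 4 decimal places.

segment 1 (0° to 38.3°, cycloidal, h = 16) is passed completely: s = 0.0000 + (16) = 16.0000
segment 2 (38.3° to 86.2°, dwell): s unchanged at 16.0000
θ = 93.8° falls in segment 3 (86.2° to 138.9°, simple-harmonic, h = 28): β = 93.8 − 86.2 = 7.6°, B = 52.7°; Δs = 28/2·(1 − cos(π·0.1442)) = 1.4124; s = 16.0000 + 1.4124 = 17.4124
θ = 129.9° falls in segment 3 (86.2° to 138.9°, simple-harmonic, h = 28): β = 129.9 − 86.2 = 43.7°, B = 52.7°; Δs = 28/2·(1 − cos(π·0.8292)) = 26.0329; s = 16.0000 + 26.0329 = 42.0329

θ=93.8°: 17.4124
θ=129.9°: 42.0329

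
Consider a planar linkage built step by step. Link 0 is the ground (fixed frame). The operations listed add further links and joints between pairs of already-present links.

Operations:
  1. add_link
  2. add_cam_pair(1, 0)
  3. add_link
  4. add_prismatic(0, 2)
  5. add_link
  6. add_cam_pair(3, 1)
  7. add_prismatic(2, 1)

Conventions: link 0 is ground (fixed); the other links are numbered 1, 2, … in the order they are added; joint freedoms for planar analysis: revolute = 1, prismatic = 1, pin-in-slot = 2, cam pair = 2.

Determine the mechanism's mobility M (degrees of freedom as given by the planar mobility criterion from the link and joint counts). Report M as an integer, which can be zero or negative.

L=1 J1=0 J2=0
add link → L=2 J1=0 J2=0
C@1,0 dof=2 J2 → L=2 J1=0 J2=1
add link → L=3 J1=0 J2=1
P@0,2 dof=1 J1 → L=3 J1=1 J2=1
add link → L=4 J1=1 J2=1
C@3,1 dof=2 J2 → L=4 J1=1 J2=2
P@2,1 dof=1 J1 → L=4 J1=2 J2=2
M=3(L−1)−2J1−J2=3·3−2·2−2=3

M = 3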